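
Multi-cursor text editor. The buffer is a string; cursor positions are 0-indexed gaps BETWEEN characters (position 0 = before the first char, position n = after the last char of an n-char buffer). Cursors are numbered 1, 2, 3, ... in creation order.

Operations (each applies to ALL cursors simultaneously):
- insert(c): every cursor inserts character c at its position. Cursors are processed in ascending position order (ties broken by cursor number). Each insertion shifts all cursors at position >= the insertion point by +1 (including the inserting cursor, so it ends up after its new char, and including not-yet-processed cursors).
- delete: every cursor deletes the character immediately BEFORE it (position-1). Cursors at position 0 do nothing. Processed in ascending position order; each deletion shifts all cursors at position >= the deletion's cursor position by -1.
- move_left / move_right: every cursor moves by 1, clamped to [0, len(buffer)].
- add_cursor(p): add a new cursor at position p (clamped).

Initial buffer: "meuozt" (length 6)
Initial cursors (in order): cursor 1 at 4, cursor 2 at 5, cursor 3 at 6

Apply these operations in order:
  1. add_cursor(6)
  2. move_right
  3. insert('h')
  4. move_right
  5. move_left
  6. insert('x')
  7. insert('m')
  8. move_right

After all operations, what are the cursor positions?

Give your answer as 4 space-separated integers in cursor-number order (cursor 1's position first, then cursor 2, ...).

After op 1 (add_cursor(6)): buffer="meuozt" (len 6), cursors c1@4 c2@5 c3@6 c4@6, authorship ......
After op 2 (move_right): buffer="meuozt" (len 6), cursors c1@5 c2@6 c3@6 c4@6, authorship ......
After op 3 (insert('h')): buffer="meuozhthhh" (len 10), cursors c1@6 c2@10 c3@10 c4@10, authorship .....1.234
After op 4 (move_right): buffer="meuozhthhh" (len 10), cursors c1@7 c2@10 c3@10 c4@10, authorship .....1.234
After op 5 (move_left): buffer="meuozhthhh" (len 10), cursors c1@6 c2@9 c3@9 c4@9, authorship .....1.234
After op 6 (insert('x')): buffer="meuozhxthhxxxh" (len 14), cursors c1@7 c2@13 c3@13 c4@13, authorship .....11.232344
After op 7 (insert('m')): buffer="meuozhxmthhxxxmmmh" (len 18), cursors c1@8 c2@17 c3@17 c4@17, authorship .....111.232342344
After op 8 (move_right): buffer="meuozhxmthhxxxmmmh" (len 18), cursors c1@9 c2@18 c3@18 c4@18, authorship .....111.232342344

Answer: 9 18 18 18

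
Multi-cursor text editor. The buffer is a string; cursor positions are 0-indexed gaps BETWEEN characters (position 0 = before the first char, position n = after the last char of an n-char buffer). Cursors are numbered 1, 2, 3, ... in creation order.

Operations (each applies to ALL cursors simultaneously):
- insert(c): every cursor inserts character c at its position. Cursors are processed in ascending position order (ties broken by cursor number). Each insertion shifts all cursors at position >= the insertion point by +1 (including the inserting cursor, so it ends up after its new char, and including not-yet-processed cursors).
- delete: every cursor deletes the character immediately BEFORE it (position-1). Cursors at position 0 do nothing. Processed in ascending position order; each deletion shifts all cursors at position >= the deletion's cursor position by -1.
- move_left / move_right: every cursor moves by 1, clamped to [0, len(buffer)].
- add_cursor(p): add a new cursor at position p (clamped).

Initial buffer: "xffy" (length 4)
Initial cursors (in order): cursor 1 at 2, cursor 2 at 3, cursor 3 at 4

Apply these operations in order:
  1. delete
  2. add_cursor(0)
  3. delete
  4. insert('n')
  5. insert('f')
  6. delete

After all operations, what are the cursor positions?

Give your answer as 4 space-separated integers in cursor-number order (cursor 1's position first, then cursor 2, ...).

Answer: 4 4 4 4

Derivation:
After op 1 (delete): buffer="x" (len 1), cursors c1@1 c2@1 c3@1, authorship .
After op 2 (add_cursor(0)): buffer="x" (len 1), cursors c4@0 c1@1 c2@1 c3@1, authorship .
After op 3 (delete): buffer="" (len 0), cursors c1@0 c2@0 c3@0 c4@0, authorship 
After op 4 (insert('n')): buffer="nnnn" (len 4), cursors c1@4 c2@4 c3@4 c4@4, authorship 1234
After op 5 (insert('f')): buffer="nnnnffff" (len 8), cursors c1@8 c2@8 c3@8 c4@8, authorship 12341234
After op 6 (delete): buffer="nnnn" (len 4), cursors c1@4 c2@4 c3@4 c4@4, authorship 1234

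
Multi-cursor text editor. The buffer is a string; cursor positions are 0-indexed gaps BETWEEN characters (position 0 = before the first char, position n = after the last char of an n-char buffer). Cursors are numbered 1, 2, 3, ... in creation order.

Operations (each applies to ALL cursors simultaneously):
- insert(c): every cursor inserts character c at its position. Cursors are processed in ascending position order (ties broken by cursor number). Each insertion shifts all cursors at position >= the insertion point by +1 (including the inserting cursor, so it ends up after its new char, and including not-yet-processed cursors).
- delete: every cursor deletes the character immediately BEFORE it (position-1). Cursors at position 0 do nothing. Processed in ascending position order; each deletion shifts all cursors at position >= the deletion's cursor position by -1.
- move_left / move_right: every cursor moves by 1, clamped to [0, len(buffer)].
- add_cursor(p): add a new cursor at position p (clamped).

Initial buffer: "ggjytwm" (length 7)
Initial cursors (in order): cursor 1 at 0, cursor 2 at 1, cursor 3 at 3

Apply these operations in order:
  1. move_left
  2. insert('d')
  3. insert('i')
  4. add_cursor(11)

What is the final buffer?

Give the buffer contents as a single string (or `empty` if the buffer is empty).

After op 1 (move_left): buffer="ggjytwm" (len 7), cursors c1@0 c2@0 c3@2, authorship .......
After op 2 (insert('d')): buffer="ddggdjytwm" (len 10), cursors c1@2 c2@2 c3@5, authorship 12..3.....
After op 3 (insert('i')): buffer="ddiiggdijytwm" (len 13), cursors c1@4 c2@4 c3@8, authorship 1212..33.....
After op 4 (add_cursor(11)): buffer="ddiiggdijytwm" (len 13), cursors c1@4 c2@4 c3@8 c4@11, authorship 1212..33.....

Answer: ddiiggdijytwm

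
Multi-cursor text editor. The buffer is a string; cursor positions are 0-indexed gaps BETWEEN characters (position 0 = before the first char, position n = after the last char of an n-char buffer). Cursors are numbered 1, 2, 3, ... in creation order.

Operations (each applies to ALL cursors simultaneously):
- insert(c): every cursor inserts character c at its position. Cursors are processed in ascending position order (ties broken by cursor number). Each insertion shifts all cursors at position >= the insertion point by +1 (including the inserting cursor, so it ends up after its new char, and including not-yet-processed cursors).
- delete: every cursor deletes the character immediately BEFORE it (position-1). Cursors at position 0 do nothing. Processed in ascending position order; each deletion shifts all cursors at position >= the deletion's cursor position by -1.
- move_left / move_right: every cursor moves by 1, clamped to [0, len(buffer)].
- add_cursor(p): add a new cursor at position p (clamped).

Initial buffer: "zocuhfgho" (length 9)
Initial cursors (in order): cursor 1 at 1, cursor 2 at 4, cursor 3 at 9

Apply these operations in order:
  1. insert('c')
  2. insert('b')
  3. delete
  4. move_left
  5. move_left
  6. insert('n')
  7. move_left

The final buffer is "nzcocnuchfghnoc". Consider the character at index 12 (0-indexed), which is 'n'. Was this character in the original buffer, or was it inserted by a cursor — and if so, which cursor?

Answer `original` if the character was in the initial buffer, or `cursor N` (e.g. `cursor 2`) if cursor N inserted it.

After op 1 (insert('c')): buffer="zcocuchfghoc" (len 12), cursors c1@2 c2@6 c3@12, authorship .1...2.....3
After op 2 (insert('b')): buffer="zcbocucbhfghocb" (len 15), cursors c1@3 c2@8 c3@15, authorship .11...22.....33
After op 3 (delete): buffer="zcocuchfghoc" (len 12), cursors c1@2 c2@6 c3@12, authorship .1...2.....3
After op 4 (move_left): buffer="zcocuchfghoc" (len 12), cursors c1@1 c2@5 c3@11, authorship .1...2.....3
After op 5 (move_left): buffer="zcocuchfghoc" (len 12), cursors c1@0 c2@4 c3@10, authorship .1...2.....3
After op 6 (insert('n')): buffer="nzcocnuchfghnoc" (len 15), cursors c1@1 c2@6 c3@13, authorship 1.1..2.2....3.3
After op 7 (move_left): buffer="nzcocnuchfghnoc" (len 15), cursors c1@0 c2@5 c3@12, authorship 1.1..2.2....3.3
Authorship (.=original, N=cursor N): 1 . 1 . . 2 . 2 . . . . 3 . 3
Index 12: author = 3

Answer: cursor 3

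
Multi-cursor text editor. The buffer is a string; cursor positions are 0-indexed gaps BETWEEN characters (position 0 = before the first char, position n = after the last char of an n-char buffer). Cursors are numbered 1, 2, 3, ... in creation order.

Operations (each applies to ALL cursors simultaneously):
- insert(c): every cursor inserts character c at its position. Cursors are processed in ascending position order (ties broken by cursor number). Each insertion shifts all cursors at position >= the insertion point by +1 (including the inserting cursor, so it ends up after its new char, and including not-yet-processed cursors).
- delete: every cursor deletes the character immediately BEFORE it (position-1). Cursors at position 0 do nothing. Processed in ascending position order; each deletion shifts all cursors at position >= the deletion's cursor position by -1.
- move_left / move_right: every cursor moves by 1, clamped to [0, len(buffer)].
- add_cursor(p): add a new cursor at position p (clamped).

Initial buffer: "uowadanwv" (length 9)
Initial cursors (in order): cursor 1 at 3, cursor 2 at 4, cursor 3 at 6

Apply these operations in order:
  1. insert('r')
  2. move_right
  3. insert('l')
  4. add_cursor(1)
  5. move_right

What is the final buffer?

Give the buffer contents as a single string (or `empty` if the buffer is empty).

Answer: uowralrdlarnlwv

Derivation:
After op 1 (insert('r')): buffer="uowrardarnwv" (len 12), cursors c1@4 c2@6 c3@9, authorship ...1.2..3...
After op 2 (move_right): buffer="uowrardarnwv" (len 12), cursors c1@5 c2@7 c3@10, authorship ...1.2..3...
After op 3 (insert('l')): buffer="uowralrdlarnlwv" (len 15), cursors c1@6 c2@9 c3@13, authorship ...1.12.2.3.3..
After op 4 (add_cursor(1)): buffer="uowralrdlarnlwv" (len 15), cursors c4@1 c1@6 c2@9 c3@13, authorship ...1.12.2.3.3..
After op 5 (move_right): buffer="uowralrdlarnlwv" (len 15), cursors c4@2 c1@7 c2@10 c3@14, authorship ...1.12.2.3.3..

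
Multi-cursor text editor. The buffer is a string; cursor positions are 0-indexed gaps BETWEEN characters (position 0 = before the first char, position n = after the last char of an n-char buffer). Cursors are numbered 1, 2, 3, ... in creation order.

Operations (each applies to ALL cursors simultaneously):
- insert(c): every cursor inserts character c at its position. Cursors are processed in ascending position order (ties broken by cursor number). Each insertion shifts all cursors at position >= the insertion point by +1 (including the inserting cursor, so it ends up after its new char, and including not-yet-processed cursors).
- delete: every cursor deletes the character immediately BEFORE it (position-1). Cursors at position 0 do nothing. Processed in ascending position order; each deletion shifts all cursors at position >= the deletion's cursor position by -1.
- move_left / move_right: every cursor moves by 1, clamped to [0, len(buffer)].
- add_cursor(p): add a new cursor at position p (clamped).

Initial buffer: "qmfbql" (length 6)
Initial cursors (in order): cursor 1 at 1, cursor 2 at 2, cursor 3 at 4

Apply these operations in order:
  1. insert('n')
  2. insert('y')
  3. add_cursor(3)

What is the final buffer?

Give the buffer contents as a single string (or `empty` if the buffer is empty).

After op 1 (insert('n')): buffer="qnmnfbnql" (len 9), cursors c1@2 c2@4 c3@7, authorship .1.2..3..
After op 2 (insert('y')): buffer="qnymnyfbnyql" (len 12), cursors c1@3 c2@6 c3@10, authorship .11.22..33..
After op 3 (add_cursor(3)): buffer="qnymnyfbnyql" (len 12), cursors c1@3 c4@3 c2@6 c3@10, authorship .11.22..33..

Answer: qnymnyfbnyql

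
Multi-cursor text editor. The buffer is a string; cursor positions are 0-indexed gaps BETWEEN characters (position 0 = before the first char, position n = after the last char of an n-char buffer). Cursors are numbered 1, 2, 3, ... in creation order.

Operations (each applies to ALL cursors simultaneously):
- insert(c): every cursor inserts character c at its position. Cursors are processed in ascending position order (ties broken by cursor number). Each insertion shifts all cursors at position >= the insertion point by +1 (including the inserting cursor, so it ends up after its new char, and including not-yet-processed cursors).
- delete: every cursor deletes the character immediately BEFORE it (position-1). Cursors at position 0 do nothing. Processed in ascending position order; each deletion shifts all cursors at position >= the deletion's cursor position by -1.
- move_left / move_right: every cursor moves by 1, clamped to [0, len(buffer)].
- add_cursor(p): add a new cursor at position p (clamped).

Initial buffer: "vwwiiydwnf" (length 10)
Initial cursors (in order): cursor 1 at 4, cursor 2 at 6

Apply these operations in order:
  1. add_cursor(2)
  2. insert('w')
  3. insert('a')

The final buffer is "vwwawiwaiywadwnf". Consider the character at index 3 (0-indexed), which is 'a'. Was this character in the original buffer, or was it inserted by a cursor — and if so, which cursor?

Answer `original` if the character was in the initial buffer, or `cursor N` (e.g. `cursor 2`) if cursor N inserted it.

After op 1 (add_cursor(2)): buffer="vwwiiydwnf" (len 10), cursors c3@2 c1@4 c2@6, authorship ..........
After op 2 (insert('w')): buffer="vwwwiwiywdwnf" (len 13), cursors c3@3 c1@6 c2@9, authorship ..3..1..2....
After op 3 (insert('a')): buffer="vwwawiwaiywadwnf" (len 16), cursors c3@4 c1@8 c2@12, authorship ..33..11..22....
Authorship (.=original, N=cursor N): . . 3 3 . . 1 1 . . 2 2 . . . .
Index 3: author = 3

Answer: cursor 3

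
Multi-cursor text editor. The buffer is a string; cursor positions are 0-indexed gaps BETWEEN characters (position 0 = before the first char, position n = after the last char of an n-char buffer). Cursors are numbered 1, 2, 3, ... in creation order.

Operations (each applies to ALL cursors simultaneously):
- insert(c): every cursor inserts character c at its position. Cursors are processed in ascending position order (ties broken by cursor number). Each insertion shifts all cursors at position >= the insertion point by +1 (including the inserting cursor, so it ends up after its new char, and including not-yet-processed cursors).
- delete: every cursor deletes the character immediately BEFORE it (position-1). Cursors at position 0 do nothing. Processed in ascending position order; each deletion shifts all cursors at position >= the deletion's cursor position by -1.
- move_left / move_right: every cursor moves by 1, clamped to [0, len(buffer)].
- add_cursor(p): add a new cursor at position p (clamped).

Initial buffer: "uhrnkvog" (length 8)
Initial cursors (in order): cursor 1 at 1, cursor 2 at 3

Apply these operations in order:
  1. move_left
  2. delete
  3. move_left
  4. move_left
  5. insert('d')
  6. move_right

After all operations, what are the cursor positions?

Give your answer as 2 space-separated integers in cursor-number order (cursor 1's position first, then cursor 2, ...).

Answer: 3 3

Derivation:
After op 1 (move_left): buffer="uhrnkvog" (len 8), cursors c1@0 c2@2, authorship ........
After op 2 (delete): buffer="urnkvog" (len 7), cursors c1@0 c2@1, authorship .......
After op 3 (move_left): buffer="urnkvog" (len 7), cursors c1@0 c2@0, authorship .......
After op 4 (move_left): buffer="urnkvog" (len 7), cursors c1@0 c2@0, authorship .......
After op 5 (insert('d')): buffer="ddurnkvog" (len 9), cursors c1@2 c2@2, authorship 12.......
After op 6 (move_right): buffer="ddurnkvog" (len 9), cursors c1@3 c2@3, authorship 12.......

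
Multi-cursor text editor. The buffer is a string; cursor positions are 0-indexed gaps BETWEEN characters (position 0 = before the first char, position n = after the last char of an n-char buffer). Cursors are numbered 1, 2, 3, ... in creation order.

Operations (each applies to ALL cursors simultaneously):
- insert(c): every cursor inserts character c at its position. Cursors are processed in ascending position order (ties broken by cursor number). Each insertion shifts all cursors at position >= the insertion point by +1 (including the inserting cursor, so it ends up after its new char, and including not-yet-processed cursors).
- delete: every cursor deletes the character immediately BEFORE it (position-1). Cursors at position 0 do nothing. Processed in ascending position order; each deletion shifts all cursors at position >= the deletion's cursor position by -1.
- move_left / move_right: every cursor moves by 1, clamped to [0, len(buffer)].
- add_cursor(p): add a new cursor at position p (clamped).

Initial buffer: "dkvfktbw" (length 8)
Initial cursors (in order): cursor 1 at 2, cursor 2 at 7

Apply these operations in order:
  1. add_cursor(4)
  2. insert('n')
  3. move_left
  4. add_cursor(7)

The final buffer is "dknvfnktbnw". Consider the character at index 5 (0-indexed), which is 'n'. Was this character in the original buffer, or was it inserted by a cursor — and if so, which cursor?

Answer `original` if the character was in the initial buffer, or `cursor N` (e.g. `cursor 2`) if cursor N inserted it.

Answer: cursor 3

Derivation:
After op 1 (add_cursor(4)): buffer="dkvfktbw" (len 8), cursors c1@2 c3@4 c2@7, authorship ........
After op 2 (insert('n')): buffer="dknvfnktbnw" (len 11), cursors c1@3 c3@6 c2@10, authorship ..1..3...2.
After op 3 (move_left): buffer="dknvfnktbnw" (len 11), cursors c1@2 c3@5 c2@9, authorship ..1..3...2.
After op 4 (add_cursor(7)): buffer="dknvfnktbnw" (len 11), cursors c1@2 c3@5 c4@7 c2@9, authorship ..1..3...2.
Authorship (.=original, N=cursor N): . . 1 . . 3 . . . 2 .
Index 5: author = 3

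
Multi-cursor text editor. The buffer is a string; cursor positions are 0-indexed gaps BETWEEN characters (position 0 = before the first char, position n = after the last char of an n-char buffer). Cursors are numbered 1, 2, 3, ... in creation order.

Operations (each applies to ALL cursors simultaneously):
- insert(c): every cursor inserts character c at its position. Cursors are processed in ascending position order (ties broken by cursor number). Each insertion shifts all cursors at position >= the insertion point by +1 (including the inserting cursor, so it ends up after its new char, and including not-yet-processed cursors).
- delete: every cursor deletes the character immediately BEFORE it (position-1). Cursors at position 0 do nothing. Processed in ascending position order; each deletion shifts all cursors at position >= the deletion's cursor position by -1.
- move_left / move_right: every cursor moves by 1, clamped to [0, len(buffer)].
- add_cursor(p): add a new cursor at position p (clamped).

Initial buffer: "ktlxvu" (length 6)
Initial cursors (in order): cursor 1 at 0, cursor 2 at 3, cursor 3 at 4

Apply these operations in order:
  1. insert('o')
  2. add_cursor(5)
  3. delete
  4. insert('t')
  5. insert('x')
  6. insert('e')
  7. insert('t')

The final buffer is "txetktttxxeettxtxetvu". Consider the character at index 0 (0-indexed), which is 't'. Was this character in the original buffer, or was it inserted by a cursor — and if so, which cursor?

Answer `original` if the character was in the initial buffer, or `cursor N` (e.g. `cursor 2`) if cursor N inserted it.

Answer: cursor 1

Derivation:
After op 1 (insert('o')): buffer="oktloxovu" (len 9), cursors c1@1 c2@5 c3@7, authorship 1...2.3..
After op 2 (add_cursor(5)): buffer="oktloxovu" (len 9), cursors c1@1 c2@5 c4@5 c3@7, authorship 1...2.3..
After op 3 (delete): buffer="ktxvu" (len 5), cursors c1@0 c2@2 c4@2 c3@3, authorship .....
After op 4 (insert('t')): buffer="tktttxtvu" (len 9), cursors c1@1 c2@5 c4@5 c3@7, authorship 1..24.3..
After op 5 (insert('x')): buffer="txktttxxxtxvu" (len 13), cursors c1@2 c2@8 c4@8 c3@11, authorship 11..2424.33..
After op 6 (insert('e')): buffer="txektttxxeextxevu" (len 17), cursors c1@3 c2@11 c4@11 c3@15, authorship 111..242424.333..
After op 7 (insert('t')): buffer="txetktttxxeettxtxetvu" (len 21), cursors c1@4 c2@14 c4@14 c3@19, authorship 1111..24242424.3333..
Authorship (.=original, N=cursor N): 1 1 1 1 . . 2 4 2 4 2 4 2 4 . 3 3 3 3 . .
Index 0: author = 1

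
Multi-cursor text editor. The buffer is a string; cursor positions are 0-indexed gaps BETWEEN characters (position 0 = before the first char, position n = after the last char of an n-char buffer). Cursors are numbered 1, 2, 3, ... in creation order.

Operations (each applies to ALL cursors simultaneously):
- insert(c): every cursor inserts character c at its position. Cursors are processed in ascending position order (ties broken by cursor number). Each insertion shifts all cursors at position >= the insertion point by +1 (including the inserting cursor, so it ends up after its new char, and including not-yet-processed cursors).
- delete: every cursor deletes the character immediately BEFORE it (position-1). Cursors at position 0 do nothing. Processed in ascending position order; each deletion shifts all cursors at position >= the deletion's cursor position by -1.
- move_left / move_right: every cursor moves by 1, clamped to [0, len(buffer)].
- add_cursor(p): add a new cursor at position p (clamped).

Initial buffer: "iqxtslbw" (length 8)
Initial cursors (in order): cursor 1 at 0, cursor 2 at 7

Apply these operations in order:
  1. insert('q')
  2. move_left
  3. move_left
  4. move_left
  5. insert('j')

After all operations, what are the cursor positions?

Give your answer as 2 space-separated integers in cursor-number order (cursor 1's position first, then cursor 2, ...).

Answer: 1 8

Derivation:
After op 1 (insert('q')): buffer="qiqxtslbqw" (len 10), cursors c1@1 c2@9, authorship 1.......2.
After op 2 (move_left): buffer="qiqxtslbqw" (len 10), cursors c1@0 c2@8, authorship 1.......2.
After op 3 (move_left): buffer="qiqxtslbqw" (len 10), cursors c1@0 c2@7, authorship 1.......2.
After op 4 (move_left): buffer="qiqxtslbqw" (len 10), cursors c1@0 c2@6, authorship 1.......2.
After op 5 (insert('j')): buffer="jqiqxtsjlbqw" (len 12), cursors c1@1 c2@8, authorship 11.....2..2.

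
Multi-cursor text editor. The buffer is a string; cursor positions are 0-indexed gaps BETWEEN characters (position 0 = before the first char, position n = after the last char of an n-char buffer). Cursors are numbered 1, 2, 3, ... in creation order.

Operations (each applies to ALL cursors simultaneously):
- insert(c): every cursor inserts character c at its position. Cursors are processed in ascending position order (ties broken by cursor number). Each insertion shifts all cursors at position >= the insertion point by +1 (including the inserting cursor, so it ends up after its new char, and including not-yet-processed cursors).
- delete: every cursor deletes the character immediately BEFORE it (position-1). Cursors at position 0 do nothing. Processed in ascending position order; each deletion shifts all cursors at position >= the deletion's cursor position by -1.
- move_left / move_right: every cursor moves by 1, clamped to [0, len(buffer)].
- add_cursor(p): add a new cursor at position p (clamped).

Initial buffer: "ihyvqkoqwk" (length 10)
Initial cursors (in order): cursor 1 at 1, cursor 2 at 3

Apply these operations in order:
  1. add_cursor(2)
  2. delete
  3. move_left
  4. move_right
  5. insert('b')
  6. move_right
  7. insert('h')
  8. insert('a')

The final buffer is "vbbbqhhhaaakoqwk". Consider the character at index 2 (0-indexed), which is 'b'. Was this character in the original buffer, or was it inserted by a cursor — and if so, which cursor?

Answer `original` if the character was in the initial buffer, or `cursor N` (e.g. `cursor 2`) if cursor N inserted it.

Answer: cursor 2

Derivation:
After op 1 (add_cursor(2)): buffer="ihyvqkoqwk" (len 10), cursors c1@1 c3@2 c2@3, authorship ..........
After op 2 (delete): buffer="vqkoqwk" (len 7), cursors c1@0 c2@0 c3@0, authorship .......
After op 3 (move_left): buffer="vqkoqwk" (len 7), cursors c1@0 c2@0 c3@0, authorship .......
After op 4 (move_right): buffer="vqkoqwk" (len 7), cursors c1@1 c2@1 c3@1, authorship .......
After op 5 (insert('b')): buffer="vbbbqkoqwk" (len 10), cursors c1@4 c2@4 c3@4, authorship .123......
After op 6 (move_right): buffer="vbbbqkoqwk" (len 10), cursors c1@5 c2@5 c3@5, authorship .123......
After op 7 (insert('h')): buffer="vbbbqhhhkoqwk" (len 13), cursors c1@8 c2@8 c3@8, authorship .123.123.....
After op 8 (insert('a')): buffer="vbbbqhhhaaakoqwk" (len 16), cursors c1@11 c2@11 c3@11, authorship .123.123123.....
Authorship (.=original, N=cursor N): . 1 2 3 . 1 2 3 1 2 3 . . . . .
Index 2: author = 2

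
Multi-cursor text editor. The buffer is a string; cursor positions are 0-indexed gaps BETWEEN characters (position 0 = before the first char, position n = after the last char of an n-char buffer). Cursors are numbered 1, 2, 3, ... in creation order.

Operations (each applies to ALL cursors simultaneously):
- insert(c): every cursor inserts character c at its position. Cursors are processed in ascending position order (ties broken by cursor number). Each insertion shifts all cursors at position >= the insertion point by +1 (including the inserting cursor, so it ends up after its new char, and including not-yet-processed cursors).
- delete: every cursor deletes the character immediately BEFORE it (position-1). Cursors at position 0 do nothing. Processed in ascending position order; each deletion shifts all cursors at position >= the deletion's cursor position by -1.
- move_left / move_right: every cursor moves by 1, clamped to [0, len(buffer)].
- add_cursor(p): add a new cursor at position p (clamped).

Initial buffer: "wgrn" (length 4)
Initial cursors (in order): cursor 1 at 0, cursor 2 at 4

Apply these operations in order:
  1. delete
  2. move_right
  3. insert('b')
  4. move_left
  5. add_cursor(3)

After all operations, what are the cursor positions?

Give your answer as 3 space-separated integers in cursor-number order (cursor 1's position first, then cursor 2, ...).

Answer: 1 4 3

Derivation:
After op 1 (delete): buffer="wgr" (len 3), cursors c1@0 c2@3, authorship ...
After op 2 (move_right): buffer="wgr" (len 3), cursors c1@1 c2@3, authorship ...
After op 3 (insert('b')): buffer="wbgrb" (len 5), cursors c1@2 c2@5, authorship .1..2
After op 4 (move_left): buffer="wbgrb" (len 5), cursors c1@1 c2@4, authorship .1..2
After op 5 (add_cursor(3)): buffer="wbgrb" (len 5), cursors c1@1 c3@3 c2@4, authorship .1..2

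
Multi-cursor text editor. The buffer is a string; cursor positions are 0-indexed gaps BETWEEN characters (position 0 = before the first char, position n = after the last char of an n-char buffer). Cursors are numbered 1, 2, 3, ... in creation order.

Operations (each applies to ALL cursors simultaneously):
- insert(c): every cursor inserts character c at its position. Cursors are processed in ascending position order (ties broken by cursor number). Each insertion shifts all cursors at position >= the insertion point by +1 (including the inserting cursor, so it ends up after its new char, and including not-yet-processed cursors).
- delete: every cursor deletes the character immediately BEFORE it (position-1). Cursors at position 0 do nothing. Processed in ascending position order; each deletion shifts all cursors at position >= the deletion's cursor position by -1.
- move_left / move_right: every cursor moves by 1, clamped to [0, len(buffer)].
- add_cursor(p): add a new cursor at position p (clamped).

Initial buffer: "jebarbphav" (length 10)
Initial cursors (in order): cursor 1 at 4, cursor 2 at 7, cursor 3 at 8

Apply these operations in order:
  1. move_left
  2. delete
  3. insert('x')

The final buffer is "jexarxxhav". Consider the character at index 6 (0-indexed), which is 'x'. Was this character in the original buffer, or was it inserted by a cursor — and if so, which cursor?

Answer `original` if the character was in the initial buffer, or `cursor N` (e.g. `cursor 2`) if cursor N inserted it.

Answer: cursor 3

Derivation:
After op 1 (move_left): buffer="jebarbphav" (len 10), cursors c1@3 c2@6 c3@7, authorship ..........
After op 2 (delete): buffer="jearhav" (len 7), cursors c1@2 c2@4 c3@4, authorship .......
After op 3 (insert('x')): buffer="jexarxxhav" (len 10), cursors c1@3 c2@7 c3@7, authorship ..1..23...
Authorship (.=original, N=cursor N): . . 1 . . 2 3 . . .
Index 6: author = 3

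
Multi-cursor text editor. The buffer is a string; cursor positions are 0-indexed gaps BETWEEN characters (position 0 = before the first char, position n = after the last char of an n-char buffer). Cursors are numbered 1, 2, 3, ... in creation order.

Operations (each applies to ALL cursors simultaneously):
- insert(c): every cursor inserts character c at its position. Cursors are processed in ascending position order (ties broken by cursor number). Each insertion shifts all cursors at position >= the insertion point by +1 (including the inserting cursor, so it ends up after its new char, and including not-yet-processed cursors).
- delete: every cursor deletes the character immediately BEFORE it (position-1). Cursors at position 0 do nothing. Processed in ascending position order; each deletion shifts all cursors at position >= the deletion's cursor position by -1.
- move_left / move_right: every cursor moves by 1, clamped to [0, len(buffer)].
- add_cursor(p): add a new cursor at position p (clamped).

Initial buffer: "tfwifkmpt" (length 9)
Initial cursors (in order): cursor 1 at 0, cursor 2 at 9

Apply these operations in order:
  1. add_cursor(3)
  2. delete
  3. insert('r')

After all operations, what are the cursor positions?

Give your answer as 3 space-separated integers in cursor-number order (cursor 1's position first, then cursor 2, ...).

Answer: 1 10 4

Derivation:
After op 1 (add_cursor(3)): buffer="tfwifkmpt" (len 9), cursors c1@0 c3@3 c2@9, authorship .........
After op 2 (delete): buffer="tfifkmp" (len 7), cursors c1@0 c3@2 c2@7, authorship .......
After op 3 (insert('r')): buffer="rtfrifkmpr" (len 10), cursors c1@1 c3@4 c2@10, authorship 1..3.....2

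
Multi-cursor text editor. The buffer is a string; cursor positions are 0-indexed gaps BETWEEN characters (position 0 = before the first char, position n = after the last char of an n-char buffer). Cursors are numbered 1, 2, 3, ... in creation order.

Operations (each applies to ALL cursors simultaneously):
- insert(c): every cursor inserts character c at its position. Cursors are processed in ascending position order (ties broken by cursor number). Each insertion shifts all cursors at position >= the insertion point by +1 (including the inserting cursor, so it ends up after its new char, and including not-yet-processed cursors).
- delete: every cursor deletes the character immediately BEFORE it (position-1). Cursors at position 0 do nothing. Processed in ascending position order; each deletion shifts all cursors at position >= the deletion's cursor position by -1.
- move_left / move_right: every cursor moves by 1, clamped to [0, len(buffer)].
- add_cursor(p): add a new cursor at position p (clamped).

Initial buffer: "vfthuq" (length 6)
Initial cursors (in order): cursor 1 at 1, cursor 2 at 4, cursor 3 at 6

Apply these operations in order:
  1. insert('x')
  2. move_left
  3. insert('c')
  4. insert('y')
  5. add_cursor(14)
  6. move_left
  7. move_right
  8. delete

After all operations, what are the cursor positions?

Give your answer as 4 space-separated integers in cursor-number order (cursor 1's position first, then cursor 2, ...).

After op 1 (insert('x')): buffer="vxfthxuqx" (len 9), cursors c1@2 c2@6 c3@9, authorship .1...2..3
After op 2 (move_left): buffer="vxfthxuqx" (len 9), cursors c1@1 c2@5 c3@8, authorship .1...2..3
After op 3 (insert('c')): buffer="vcxfthcxuqcx" (len 12), cursors c1@2 c2@7 c3@11, authorship .11...22..33
After op 4 (insert('y')): buffer="vcyxfthcyxuqcyx" (len 15), cursors c1@3 c2@9 c3@14, authorship .111...222..333
After op 5 (add_cursor(14)): buffer="vcyxfthcyxuqcyx" (len 15), cursors c1@3 c2@9 c3@14 c4@14, authorship .111...222..333
After op 6 (move_left): buffer="vcyxfthcyxuqcyx" (len 15), cursors c1@2 c2@8 c3@13 c4@13, authorship .111...222..333
After op 7 (move_right): buffer="vcyxfthcyxuqcyx" (len 15), cursors c1@3 c2@9 c3@14 c4@14, authorship .111...222..333
After op 8 (delete): buffer="vcxfthcxuqx" (len 11), cursors c1@2 c2@7 c3@10 c4@10, authorship .11...22..3

Answer: 2 7 10 10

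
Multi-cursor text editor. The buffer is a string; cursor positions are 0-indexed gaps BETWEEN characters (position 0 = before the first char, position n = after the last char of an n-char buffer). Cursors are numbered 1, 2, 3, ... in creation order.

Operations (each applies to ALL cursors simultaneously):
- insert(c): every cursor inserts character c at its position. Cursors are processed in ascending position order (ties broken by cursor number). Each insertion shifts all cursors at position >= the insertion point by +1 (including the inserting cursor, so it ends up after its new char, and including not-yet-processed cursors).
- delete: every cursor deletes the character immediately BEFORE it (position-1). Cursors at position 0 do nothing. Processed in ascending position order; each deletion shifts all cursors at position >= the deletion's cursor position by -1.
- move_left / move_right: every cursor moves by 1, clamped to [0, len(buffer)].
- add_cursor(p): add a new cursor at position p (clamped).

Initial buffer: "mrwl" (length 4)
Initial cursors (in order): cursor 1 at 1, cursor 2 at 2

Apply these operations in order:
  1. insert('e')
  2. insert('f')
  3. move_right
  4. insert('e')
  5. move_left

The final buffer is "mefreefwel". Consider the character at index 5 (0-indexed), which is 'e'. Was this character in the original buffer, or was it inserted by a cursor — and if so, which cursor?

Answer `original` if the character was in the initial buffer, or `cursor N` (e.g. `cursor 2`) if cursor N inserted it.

After op 1 (insert('e')): buffer="merewl" (len 6), cursors c1@2 c2@4, authorship .1.2..
After op 2 (insert('f')): buffer="mefrefwl" (len 8), cursors c1@3 c2@6, authorship .11.22..
After op 3 (move_right): buffer="mefrefwl" (len 8), cursors c1@4 c2@7, authorship .11.22..
After op 4 (insert('e')): buffer="mefreefwel" (len 10), cursors c1@5 c2@9, authorship .11.122.2.
After op 5 (move_left): buffer="mefreefwel" (len 10), cursors c1@4 c2@8, authorship .11.122.2.
Authorship (.=original, N=cursor N): . 1 1 . 1 2 2 . 2 .
Index 5: author = 2

Answer: cursor 2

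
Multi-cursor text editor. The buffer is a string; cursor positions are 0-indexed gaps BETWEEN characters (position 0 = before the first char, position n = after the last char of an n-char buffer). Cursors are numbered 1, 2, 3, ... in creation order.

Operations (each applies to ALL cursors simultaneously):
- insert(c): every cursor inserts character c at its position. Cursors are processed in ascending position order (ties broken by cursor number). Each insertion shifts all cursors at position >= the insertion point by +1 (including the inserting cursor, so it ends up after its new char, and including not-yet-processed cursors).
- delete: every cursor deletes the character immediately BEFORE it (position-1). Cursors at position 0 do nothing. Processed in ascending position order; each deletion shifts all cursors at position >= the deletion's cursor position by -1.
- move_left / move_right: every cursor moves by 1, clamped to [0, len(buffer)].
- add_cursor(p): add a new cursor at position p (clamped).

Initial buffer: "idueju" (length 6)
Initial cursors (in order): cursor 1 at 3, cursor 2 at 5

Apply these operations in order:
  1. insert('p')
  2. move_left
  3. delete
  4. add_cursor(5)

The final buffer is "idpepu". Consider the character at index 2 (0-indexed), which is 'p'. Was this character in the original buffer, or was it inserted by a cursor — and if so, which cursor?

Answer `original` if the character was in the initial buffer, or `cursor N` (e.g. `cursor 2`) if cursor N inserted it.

After op 1 (insert('p')): buffer="idupejpu" (len 8), cursors c1@4 c2@7, authorship ...1..2.
After op 2 (move_left): buffer="idupejpu" (len 8), cursors c1@3 c2@6, authorship ...1..2.
After op 3 (delete): buffer="idpepu" (len 6), cursors c1@2 c2@4, authorship ..1.2.
After op 4 (add_cursor(5)): buffer="idpepu" (len 6), cursors c1@2 c2@4 c3@5, authorship ..1.2.
Authorship (.=original, N=cursor N): . . 1 . 2 .
Index 2: author = 1

Answer: cursor 1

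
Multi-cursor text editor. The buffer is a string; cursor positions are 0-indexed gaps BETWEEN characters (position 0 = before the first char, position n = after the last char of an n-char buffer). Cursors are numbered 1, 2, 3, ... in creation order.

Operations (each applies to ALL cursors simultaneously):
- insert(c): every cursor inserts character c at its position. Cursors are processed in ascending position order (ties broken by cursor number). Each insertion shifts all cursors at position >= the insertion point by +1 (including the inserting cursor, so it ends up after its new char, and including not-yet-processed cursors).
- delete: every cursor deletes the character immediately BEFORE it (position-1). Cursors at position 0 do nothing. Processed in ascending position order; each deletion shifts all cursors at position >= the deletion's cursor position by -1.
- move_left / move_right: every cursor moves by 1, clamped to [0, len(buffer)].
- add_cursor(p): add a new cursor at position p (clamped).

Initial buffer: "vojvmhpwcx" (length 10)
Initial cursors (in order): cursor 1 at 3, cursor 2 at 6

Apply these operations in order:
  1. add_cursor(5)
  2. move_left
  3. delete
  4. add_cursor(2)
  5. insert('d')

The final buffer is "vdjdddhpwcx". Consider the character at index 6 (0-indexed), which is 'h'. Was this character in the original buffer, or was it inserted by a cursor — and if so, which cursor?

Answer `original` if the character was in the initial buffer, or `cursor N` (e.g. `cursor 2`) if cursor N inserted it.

Answer: original

Derivation:
After op 1 (add_cursor(5)): buffer="vojvmhpwcx" (len 10), cursors c1@3 c3@5 c2@6, authorship ..........
After op 2 (move_left): buffer="vojvmhpwcx" (len 10), cursors c1@2 c3@4 c2@5, authorship ..........
After op 3 (delete): buffer="vjhpwcx" (len 7), cursors c1@1 c2@2 c3@2, authorship .......
After op 4 (add_cursor(2)): buffer="vjhpwcx" (len 7), cursors c1@1 c2@2 c3@2 c4@2, authorship .......
After op 5 (insert('d')): buffer="vdjdddhpwcx" (len 11), cursors c1@2 c2@6 c3@6 c4@6, authorship .1.234.....
Authorship (.=original, N=cursor N): . 1 . 2 3 4 . . . . .
Index 6: author = original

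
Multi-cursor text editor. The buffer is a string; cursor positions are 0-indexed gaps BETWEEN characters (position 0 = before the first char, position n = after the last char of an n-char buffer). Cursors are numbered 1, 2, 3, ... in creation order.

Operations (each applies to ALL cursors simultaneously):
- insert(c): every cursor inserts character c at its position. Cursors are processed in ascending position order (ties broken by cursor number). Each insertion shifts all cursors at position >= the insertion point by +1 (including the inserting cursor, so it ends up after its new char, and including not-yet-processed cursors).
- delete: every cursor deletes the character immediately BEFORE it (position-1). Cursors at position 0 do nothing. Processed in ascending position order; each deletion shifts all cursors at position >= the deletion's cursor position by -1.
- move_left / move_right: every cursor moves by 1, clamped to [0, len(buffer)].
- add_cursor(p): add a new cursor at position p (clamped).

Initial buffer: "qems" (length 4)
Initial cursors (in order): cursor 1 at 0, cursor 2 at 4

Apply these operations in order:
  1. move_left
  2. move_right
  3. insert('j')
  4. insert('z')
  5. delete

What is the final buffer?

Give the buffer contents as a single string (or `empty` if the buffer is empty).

Answer: qjemsj

Derivation:
After op 1 (move_left): buffer="qems" (len 4), cursors c1@0 c2@3, authorship ....
After op 2 (move_right): buffer="qems" (len 4), cursors c1@1 c2@4, authorship ....
After op 3 (insert('j')): buffer="qjemsj" (len 6), cursors c1@2 c2@6, authorship .1...2
After op 4 (insert('z')): buffer="qjzemsjz" (len 8), cursors c1@3 c2@8, authorship .11...22
After op 5 (delete): buffer="qjemsj" (len 6), cursors c1@2 c2@6, authorship .1...2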